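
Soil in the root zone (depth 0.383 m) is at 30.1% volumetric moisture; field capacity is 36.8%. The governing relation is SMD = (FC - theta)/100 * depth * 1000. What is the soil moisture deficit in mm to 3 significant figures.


SMD = (36.8 - 30.1)/100 * 0.383 * 1000 = 25.7 mm
Therefore the soil moisture deficit = 25.7 mm.


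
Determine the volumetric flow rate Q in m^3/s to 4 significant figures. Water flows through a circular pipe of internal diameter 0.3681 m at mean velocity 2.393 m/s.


Approach: apply the continuity equation for pipe flow, Q = A * v with A = pi*(D/2)^2.
A = pi*(0.3681/2)^2 = 0.106420 m^2
Q = 0.106420 * 2.393 = 0.2547 m^3/s
Therefore the volumetric flow rate Q = 0.2547 m^3/s.


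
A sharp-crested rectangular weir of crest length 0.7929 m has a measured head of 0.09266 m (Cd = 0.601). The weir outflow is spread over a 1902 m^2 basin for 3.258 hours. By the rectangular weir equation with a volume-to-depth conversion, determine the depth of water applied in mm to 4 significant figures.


Approach: apply the rectangular weir equation with a volume-to-depth conversion, Q = (2/3)*Cd*L*sqrt(2g)*H^1.5; d = Q*t/A * 1000.
Step 1 — weir discharge:
  Q = (2/3)*0.601*0.7929*sqrt(2*9.81)*0.09266^1.5 = 0.0396908 m^3/s
Step 2 — volume: V = 0.0396908 * 3.258*3600 = 465.525 m^3
Step 3 — depth: d = V/A * 1000 = 465.525/1902 * 1000 = 244.8 mm
Therefore the depth of water applied = 244.8 mm.


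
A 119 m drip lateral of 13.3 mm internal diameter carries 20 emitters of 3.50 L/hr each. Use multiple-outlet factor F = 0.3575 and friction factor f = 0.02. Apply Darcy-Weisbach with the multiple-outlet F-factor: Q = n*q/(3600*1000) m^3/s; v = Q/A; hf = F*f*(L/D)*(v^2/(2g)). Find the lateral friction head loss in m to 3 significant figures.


Q = 20*3.50/(3600*1000) = 1.9444e-05 m^3/s
A = pi*(13.3e-3/2)^2 = 1.3893e-04 m^2, so v = Q/A = 0.13996 m/s
hf = 0.3575*0.02*(119/0.0133)*(0.13996^2/(2*9.81)) = 0.0639 m
Therefore the lateral friction head loss = 0.0639 m.


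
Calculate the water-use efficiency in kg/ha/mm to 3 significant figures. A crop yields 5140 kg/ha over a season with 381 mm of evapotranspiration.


Approach: apply the water-use efficiency ratio, WUE = yield/ET.
WUE = 5140 / 381 = 13.5 kg/ha/mm
Therefore the water-use efficiency = 13.5 kg/ha/mm.


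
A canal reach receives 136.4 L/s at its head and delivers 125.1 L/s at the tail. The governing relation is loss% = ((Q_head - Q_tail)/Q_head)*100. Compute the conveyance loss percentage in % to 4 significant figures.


loss = ((136.4 - 125.1)/136.4)*100 = 8.284 %
Therefore the conveyance loss percentage = 8.284 %.


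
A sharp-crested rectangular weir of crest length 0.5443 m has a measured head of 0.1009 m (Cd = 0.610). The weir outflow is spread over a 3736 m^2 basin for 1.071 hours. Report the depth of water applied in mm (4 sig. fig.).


Approach: apply the rectangular weir equation with a volume-to-depth conversion, Q = (2/3)*Cd*L*sqrt(2g)*H^1.5; d = Q*t/A * 1000.
Step 1 — weir discharge:
  Q = (2/3)*0.610*0.5443*sqrt(2*9.81)*0.1009^1.5 = 0.0314241 m^3/s
Step 2 — volume: V = 0.0314241 * 1.071*3600 = 121.159 m^3
Step 3 — depth: d = V/A * 1000 = 121.159/3736 * 1000 = 32.43 mm
Therefore the depth of water applied = 32.43 mm.


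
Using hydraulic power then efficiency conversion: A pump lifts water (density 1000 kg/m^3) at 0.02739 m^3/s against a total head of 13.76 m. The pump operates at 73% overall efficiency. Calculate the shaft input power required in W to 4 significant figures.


Approach: apply hydraulic power then efficiency conversion, P = rho*g*Q*H; P_in = P/eta.
Step 1 — hydraulic power (P = rho*g*Q*H):
  P = 1000 * 9.81 * 0.02739 * 13.76 = 3697.26 W
Step 2 — input power: P_in = P/eta = 3697.26 / 0.73 = 5065 W
Therefore the shaft input power required = 5065 W.


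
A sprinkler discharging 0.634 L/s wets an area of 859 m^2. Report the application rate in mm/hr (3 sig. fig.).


Approach: apply the application rate relation, rate = (Q/A)*3600.
rate = (0.634 / 859) * 3600 = 2.66 mm/hr
Therefore the application rate = 2.66 mm/hr.


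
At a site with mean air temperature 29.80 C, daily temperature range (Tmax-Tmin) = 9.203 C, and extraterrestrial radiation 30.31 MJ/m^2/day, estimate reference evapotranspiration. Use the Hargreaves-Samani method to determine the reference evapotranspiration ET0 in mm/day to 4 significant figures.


Approach: apply the Hargreaves-Samani method, ET0 = 0.0023*(Tmean+17.8)*sqrt(Tmax-Tmin)*0.408*Ra.
ET0 = 0.0023*(29.80+17.8)*sqrt(9.203)*0.408*30.31 = 4.107 mm/day
Therefore the reference evapotranspiration ET0 = 4.107 mm/day.


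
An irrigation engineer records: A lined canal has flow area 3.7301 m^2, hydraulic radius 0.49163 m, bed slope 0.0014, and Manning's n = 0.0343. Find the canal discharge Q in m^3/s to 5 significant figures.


Approach: apply Manning's equation, Q = (1/n)*A*R^(2/3)*S^(1/2).
Q = (1/0.0343) * 3.7301 * 0.49163^(2/3) * 0.0014^(1/2) = 2.5346 m^3/s
Therefore the canal discharge Q = 2.5346 m^3/s.


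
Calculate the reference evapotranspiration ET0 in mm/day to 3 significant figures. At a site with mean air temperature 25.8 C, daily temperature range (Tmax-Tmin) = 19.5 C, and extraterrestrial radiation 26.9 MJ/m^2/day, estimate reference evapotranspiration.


Approach: apply the Hargreaves-Samani method, ET0 = 0.0023*(Tmean+17.8)*sqrt(Tmax-Tmin)*0.408*Ra.
ET0 = 0.0023*(25.8+17.8)*sqrt(19.5)*0.408*26.9 = 4.86 mm/day
Therefore the reference evapotranspiration ET0 = 4.86 mm/day.


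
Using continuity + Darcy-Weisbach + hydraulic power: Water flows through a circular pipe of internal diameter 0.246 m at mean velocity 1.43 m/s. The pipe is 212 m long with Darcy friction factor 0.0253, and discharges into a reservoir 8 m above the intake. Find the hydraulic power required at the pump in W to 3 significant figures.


Approach: apply continuity + Darcy-Weisbach + hydraulic power, Q = A*v; hf = f*(L/D)*(v^2/(2g)); H = static + hf; P = rho*g*Q*H.
Step 1 — flow rate (continuity, Q = A*v):
  A = pi*(0.246/2)^2 = 0.047529 m^2
  Q = 0.047529 * 1.43 = 0.067967 m^3/s
Step 2 — friction head loss (Darcy-Weisbach):
  hf = 0.0253 * (212/0.246) * (1.43^2 / (2*9.81))
  hf = 2.2725 m
Step 3 — total head: H = 8 + 2.2725 = 10.272 m
Step 4 — hydraulic power (P = rho*g*Q*H):
  P = 1000 * 9.81 * 0.067967 * 10.272 = 6850 W
Therefore the hydraulic power required at the pump = 6850 W.


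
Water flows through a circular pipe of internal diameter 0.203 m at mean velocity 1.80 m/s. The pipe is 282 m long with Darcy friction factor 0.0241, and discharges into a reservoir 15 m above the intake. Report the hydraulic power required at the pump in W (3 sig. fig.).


Approach: apply continuity + Darcy-Weisbach + hydraulic power, Q = A*v; hf = f*(L/D)*(v^2/(2g)); H = static + hf; P = rho*g*Q*H.
Step 1 — flow rate (continuity, Q = A*v):
  A = pi*(0.203/2)^2 = 0.032365 m^2
  Q = 0.032365 * 1.80 = 0.058258 m^3/s
Step 2 — friction head loss (Darcy-Weisbach):
  hf = 0.0241 * (282/0.203) * (1.80^2 / (2*9.81))
  hf = 5.5286 m
Step 3 — total head: H = 15 + 5.5286 = 20.529 m
Step 4 — hydraulic power (P = rho*g*Q*H):
  P = 1000 * 9.81 * 0.058258 * 20.529 = 11700 W
Therefore the hydraulic power required at the pump = 11700 W.


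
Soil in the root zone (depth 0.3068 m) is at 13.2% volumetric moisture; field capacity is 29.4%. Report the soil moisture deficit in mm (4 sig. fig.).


Approach: apply the soil moisture deficit relation, SMD = (FC - theta)/100 * depth * 1000.
SMD = (29.4 - 13.2)/100 * 0.3068 * 1000 = 49.70 mm
Therefore the soil moisture deficit = 49.70 mm.


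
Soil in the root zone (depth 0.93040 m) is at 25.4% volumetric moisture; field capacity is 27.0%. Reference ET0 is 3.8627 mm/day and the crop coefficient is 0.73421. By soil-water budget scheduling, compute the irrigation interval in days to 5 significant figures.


Approach: apply soil-water budget scheduling, SMD = (FC-theta)/100*depth*1000; ETc = ET0*Kc; interval = SMD/ETc.
Step 1 — soil moisture deficit:
  SMD = (27.0 - 25.4)/100 * 0.93040 * 1000 = 14.88640 mm
Step 2 — daily crop ET (ETc = ET0*Kc):
  ETc = 3.8627 * 0.73421 = 2.836033 mm/day
Step 3 — irrigation interval (SMD/ETc):
  interval = 14.88640 / 2.836033 = 5.2490 days
Therefore the irrigation interval = 5.2490 days.


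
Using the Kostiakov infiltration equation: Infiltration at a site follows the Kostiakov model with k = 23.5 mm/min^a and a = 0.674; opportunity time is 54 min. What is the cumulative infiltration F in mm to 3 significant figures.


Approach: apply the Kostiakov infiltration equation, F = k*t^a.
F = 23.5 * 54^0.674 = 346 mm
Therefore the cumulative infiltration F = 346 mm.


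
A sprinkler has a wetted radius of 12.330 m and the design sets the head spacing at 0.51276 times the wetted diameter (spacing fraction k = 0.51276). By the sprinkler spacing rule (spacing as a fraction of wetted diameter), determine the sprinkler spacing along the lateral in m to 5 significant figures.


Approach: apply the sprinkler spacing rule (spacing as a fraction of wetted diameter), S = k*(2*R).
S = 0.51276 * (2 * 12.330) = 12.645 m
Therefore the sprinkler spacing along the lateral = 12.645 m.


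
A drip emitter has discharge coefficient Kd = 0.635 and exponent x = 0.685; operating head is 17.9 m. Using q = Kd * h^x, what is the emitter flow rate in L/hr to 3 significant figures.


q = 0.635 * 17.9^0.685 = 4.58 L/hr
Therefore the emitter flow rate = 4.58 L/hr.


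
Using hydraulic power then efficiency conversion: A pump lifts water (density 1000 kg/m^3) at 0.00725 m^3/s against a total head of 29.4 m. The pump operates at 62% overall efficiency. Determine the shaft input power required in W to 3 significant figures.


Approach: apply hydraulic power then efficiency conversion, P = rho*g*Q*H; P_in = P/eta.
Step 1 — hydraulic power (P = rho*g*Q*H):
  P = 1000 * 9.81 * 0.00725 * 29.4 = 2091.0 W
Step 2 — input power: P_in = P/eta = 2091.0 / 0.62 = 3370 W
Therefore the shaft input power required = 3370 W.


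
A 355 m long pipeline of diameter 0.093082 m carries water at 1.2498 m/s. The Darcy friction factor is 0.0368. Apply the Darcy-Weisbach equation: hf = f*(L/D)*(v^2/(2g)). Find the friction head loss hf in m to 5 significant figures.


hf = 0.0368 * (355/0.093082) * (1.2498^2 / (2*9.81))
hf = 11.174 m
Therefore the friction head loss hf = 11.174 m.


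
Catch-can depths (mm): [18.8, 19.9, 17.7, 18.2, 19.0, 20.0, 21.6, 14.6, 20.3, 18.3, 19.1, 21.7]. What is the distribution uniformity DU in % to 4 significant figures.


Approach: apply the low-quarter distribution uniformity, DU = (mean of lowest quarter of readings / overall mean)*100.
sorted lowest 3 of 12: [14.6, 17.7, 18.2] -> mean = 16.8333 mm
overall mean = 19.1000 mm
DU = (16.8333/19.1000)*100 = 88.13 %
Therefore the distribution uniformity DU = 88.13 %.


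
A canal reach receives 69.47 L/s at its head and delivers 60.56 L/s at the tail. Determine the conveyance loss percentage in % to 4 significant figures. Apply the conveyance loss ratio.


Approach: apply the conveyance loss ratio, loss% = ((Q_head - Q_tail)/Q_head)*100.
loss = ((69.47 - 60.56)/69.47)*100 = 12.83 %
Therefore the conveyance loss percentage = 12.83 %.


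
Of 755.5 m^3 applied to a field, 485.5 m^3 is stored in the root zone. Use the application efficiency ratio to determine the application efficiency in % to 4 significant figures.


Approach: apply the application efficiency ratio, Ea = (stored/applied)*100.
Ea = (485.5/755.5)*100 = 64.26 %
Therefore the application efficiency = 64.26 %.


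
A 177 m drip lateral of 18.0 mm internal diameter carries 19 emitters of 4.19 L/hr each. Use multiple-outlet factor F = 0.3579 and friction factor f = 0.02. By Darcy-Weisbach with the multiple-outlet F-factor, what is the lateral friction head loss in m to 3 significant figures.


Approach: apply Darcy-Weisbach with the multiple-outlet F-factor, Q = n*q/(3600*1000) m^3/s; v = Q/A; hf = F*f*(L/D)*(v^2/(2g)).
Q = 19*4.19/(3600*1000) = 2.2114e-05 m^3/s
A = pi*(18.0e-3/2)^2 = 2.5447e-04 m^2, so v = Q/A = 0.086902 m/s
hf = 0.3579*0.02*(177/0.0180)*(0.086902^2/(2*9.81)) = 0.0271 m
Therefore the lateral friction head loss = 0.0271 m.


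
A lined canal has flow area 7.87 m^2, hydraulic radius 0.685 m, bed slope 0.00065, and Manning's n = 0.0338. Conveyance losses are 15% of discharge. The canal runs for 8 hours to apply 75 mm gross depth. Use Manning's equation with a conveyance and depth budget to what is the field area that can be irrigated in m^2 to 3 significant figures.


Approach: apply Manning's equation with a conveyance and depth budget, Q = (1/n)*A*R^(2/3)*S^(1/2); Q_field = Q*(1-loss); Area = Q_field*t/(d/1000).
Step 1 — canal discharge (Manning's equation):
  Q = (1/0.0338) * 7.87 * 0.685^(2/3) * 0.00065^(1/2) = 4.6129 m^3/s
Step 2 — delivered flow: Q_field = 4.6129*(1 - 15/100) = 3.9210 m^3/s
Step 3 — volume delivered: V = 3.9210 * 8*3600 = 112920 m^3
Step 4 — area served: A = V / (depth/1000) = 112920 / 0.075 = 1510000 m^2
Therefore the field area that can be irrigated = 1510000 m^2.


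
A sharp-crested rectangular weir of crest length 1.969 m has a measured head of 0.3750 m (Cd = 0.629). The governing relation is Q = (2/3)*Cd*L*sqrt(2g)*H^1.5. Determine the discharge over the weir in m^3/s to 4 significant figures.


Q = (2/3)*0.629*1.969*sqrt(2*9.81)*0.3750^1.5 = 0.8398 m^3/s
Therefore the discharge over the weir = 0.8398 m^3/s.


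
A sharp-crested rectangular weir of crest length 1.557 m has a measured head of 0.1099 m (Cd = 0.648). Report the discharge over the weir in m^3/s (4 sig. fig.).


Approach: apply the rectangular weir equation, Q = (2/3)*Cd*L*sqrt(2g)*H^1.5.
Q = (2/3)*0.648*1.557*sqrt(2*9.81)*0.1099^1.5 = 0.1085 m^3/s
Therefore the discharge over the weir = 0.1085 m^3/s.


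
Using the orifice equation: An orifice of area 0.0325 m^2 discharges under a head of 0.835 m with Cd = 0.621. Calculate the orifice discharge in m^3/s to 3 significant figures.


Approach: apply the orifice equation, Q = Cd*A*sqrt(2*g*h).
Q = 0.621 * 0.0325 * sqrt(2*9.81*0.835) = 0.0817 m^3/s
Therefore the orifice discharge = 0.0817 m^3/s.


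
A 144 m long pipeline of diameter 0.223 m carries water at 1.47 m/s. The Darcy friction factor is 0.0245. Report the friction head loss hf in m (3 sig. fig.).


Approach: apply the Darcy-Weisbach equation, hf = f*(L/D)*(v^2/(2g)).
hf = 0.0245 * (144/0.223) * (1.47^2 / (2*9.81))
hf = 1.74 m
Therefore the friction head loss hf = 1.74 m.


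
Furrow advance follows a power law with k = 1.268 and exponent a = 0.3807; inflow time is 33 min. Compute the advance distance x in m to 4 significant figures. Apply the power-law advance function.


Approach: apply the power-law advance function, x = k*t^a.
x = 1.268 * 33^0.3807 = 4.800 m
Therefore the advance distance x = 4.800 m.


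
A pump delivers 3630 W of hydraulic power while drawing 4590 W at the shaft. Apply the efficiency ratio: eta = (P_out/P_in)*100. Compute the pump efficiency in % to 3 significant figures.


eta = (3630 / 4590) * 100 = 79.1 %
Therefore the pump efficiency = 79.1 %.


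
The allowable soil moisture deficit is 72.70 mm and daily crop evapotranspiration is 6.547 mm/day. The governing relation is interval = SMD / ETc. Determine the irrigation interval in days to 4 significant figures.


interval = 72.70 / 6.547 = 11.10 days
Therefore the irrigation interval = 11.10 days.


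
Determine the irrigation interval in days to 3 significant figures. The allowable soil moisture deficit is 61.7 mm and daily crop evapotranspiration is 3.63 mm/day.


Approach: apply the irrigation interval relation, interval = SMD / ETc.
interval = 61.7 / 3.63 = 17.0 days
Therefore the irrigation interval = 17.0 days.


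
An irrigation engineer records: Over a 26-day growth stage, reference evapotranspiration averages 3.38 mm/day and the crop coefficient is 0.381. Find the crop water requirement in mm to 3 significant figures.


Approach: apply the crop water requirement relation, CWR = ET0 * Kc * days.
CWR = 3.38 * 0.381 * 26 = 33.5 mm
Therefore the crop water requirement = 33.5 mm.


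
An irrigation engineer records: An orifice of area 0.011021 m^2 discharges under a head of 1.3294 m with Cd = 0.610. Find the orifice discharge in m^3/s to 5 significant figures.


Approach: apply the orifice equation, Q = Cd*A*sqrt(2*g*h).
Q = 0.610 * 0.011021 * sqrt(2*9.81*1.3294) = 0.034334 m^3/s
Therefore the orifice discharge = 0.034334 m^3/s.


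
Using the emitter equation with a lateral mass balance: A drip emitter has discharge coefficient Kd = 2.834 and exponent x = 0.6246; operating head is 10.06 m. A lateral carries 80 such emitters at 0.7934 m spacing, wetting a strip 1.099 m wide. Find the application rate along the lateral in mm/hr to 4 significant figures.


Approach: apply the emitter equation with a lateral mass balance, q = Kd*h^x; Q = n*q; rate = Q/(n*spacing*width).
Step 1 — single emitter flow (q = Kd*h^x):
  q = 2.834 * 10.06^0.6246 = 11.9846 L/hr
Step 2 — total lateral flow: Q = 80 * 11.9846 = 958.766 L/hr
Step 3 — wetted area: A = 80 * 0.7934 * 1.099 = 69.7557 m^2
Step 4 — application rate: Q/A = 958.766/69.7557 = 13.74 mm/hr
Therefore the application rate along the lateral = 13.74 mm/hr.


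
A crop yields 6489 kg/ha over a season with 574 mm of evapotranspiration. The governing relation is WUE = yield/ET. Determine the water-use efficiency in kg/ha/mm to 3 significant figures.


WUE = 6489 / 574 = 11.3 kg/ha/mm
Therefore the water-use efficiency = 11.3 kg/ha/mm.


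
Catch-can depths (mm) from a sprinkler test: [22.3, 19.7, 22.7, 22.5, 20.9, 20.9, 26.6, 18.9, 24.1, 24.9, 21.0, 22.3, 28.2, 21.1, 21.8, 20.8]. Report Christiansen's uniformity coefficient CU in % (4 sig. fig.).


Approach: apply Christiansen's uniformity coefficient, CU = (1 - mean_abs_deviation/mean)*100.
mean = 22.4187 mm
mean |d_i - mean| = 1.81094 mm
CU = (1 - 1.81094/22.4187)*100 = 91.92 %
Therefore Christiansen's uniformity coefficient CU = 91.92 %.


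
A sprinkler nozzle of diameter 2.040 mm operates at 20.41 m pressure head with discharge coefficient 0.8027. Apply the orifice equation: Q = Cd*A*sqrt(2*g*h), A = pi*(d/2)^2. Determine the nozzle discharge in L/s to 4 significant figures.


A = pi*(2.040e-3/2)^2 = 3.26851e-06 m^2
Q = 0.8027 * 3.26851e-06 * sqrt(2*9.81*20.41) * 1000 = 0.05250 L/s
Therefore the nozzle discharge = 0.05250 L/s.


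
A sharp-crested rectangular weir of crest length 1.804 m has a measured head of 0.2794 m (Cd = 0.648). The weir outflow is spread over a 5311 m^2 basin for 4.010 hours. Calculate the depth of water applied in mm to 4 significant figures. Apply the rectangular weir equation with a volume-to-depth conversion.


Approach: apply the rectangular weir equation with a volume-to-depth conversion, Q = (2/3)*Cd*L*sqrt(2g)*H^1.5; d = Q*t/A * 1000.
Step 1 — weir discharge:
  Q = (2/3)*0.648*1.804*sqrt(2*9.81)*0.2794^1.5 = 0.509811 m^3/s
Step 2 — volume: V = 0.509811 * 4.010*3600 = 7359.63 m^3
Step 3 — depth: d = V/A * 1000 = 7359.63/5311 * 1000 = 1386 mm
Therefore the depth of water applied = 1386 mm.


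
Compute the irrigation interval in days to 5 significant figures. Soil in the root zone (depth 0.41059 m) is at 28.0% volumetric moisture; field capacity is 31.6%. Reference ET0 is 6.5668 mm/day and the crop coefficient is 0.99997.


Approach: apply soil-water budget scheduling, SMD = (FC-theta)/100*depth*1000; ETc = ET0*Kc; interval = SMD/ETc.
Step 1 — soil moisture deficit:
  SMD = (31.6 - 28.0)/100 * 0.41059 * 1000 = 14.78124 mm
Step 2 — daily crop ET (ETc = ET0*Kc):
  ETc = 6.5668 * 0.99997 = 6.566603 mm/day
Step 3 — irrigation interval (SMD/ETc):
  interval = 14.78124 / 6.566603 = 2.2510 days
Therefore the irrigation interval = 2.2510 days.


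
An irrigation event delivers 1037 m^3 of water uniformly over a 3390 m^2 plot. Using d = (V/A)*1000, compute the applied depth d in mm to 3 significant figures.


d = (1037 / 3390) * 1000 = 306 mm
Therefore the applied depth d = 306 mm.


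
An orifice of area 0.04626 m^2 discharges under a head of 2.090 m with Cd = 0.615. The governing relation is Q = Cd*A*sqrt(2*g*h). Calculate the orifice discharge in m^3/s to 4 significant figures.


Q = 0.615 * 0.04626 * sqrt(2*9.81*2.090) = 0.1822 m^3/s
Therefore the orifice discharge = 0.1822 m^3/s.


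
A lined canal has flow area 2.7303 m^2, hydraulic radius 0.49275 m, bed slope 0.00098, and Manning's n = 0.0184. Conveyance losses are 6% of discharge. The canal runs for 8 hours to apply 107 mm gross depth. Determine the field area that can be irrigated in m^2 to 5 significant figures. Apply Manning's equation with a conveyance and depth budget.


Approach: apply Manning's equation with a conveyance and depth budget, Q = (1/n)*A*R^(2/3)*S^(1/2); Q_field = Q*(1-loss); Area = Q_field*t/(d/1000).
Step 1 — canal discharge (Manning's equation):
  Q = (1/0.0184) * 2.7303 * 0.49275^(2/3) * 0.00098^(1/2) = 2.897944 m^3/s
Step 2 — delivered flow: Q_field = 2.897944*(1 - 6/100) = 2.724067 m^3/s
Step 3 — volume delivered: V = 2.724067 * 8*3600 = 78453.14 m^3
Step 4 — area served: A = V / (depth/1000) = 78453.14 / 0.107 = 733210 m^2
Therefore the field area that can be irrigated = 733210 m^2.


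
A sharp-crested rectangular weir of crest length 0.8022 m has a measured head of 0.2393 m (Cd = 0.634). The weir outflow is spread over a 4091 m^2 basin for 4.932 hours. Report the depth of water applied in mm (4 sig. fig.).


Approach: apply the rectangular weir equation with a volume-to-depth conversion, Q = (2/3)*Cd*L*sqrt(2g)*H^1.5; d = Q*t/A * 1000.
Step 1 — weir discharge:
  Q = (2/3)*0.634*0.8022*sqrt(2*9.81)*0.2393^1.5 = 0.175810 m^3/s
Step 2 — volume: V = 0.175810 * 4.932*3600 = 3121.55 m^3
Step 3 — depth: d = V/A * 1000 = 3121.55/4091 * 1000 = 763.0 mm
Therefore the depth of water applied = 763.0 mm.


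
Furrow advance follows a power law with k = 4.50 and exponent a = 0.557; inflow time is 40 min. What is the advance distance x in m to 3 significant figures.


Approach: apply the power-law advance function, x = k*t^a.
x = 4.50 * 40^0.557 = 35.1 m
Therefore the advance distance x = 35.1 m.


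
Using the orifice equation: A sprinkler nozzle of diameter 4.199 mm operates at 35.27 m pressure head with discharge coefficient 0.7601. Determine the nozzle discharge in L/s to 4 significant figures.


Approach: apply the orifice equation, Q = Cd*A*sqrt(2*g*h), A = pi*(d/2)^2.
A = pi*(4.199e-3/2)^2 = 1.38478e-05 m^2
Q = 0.7601 * 1.38478e-05 * sqrt(2*9.81*35.27) * 1000 = 0.2769 L/s
Therefore the nozzle discharge = 0.2769 L/s.


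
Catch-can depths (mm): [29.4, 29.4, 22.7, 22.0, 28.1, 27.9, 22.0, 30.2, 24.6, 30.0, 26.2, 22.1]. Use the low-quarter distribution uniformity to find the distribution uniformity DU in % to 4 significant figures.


Approach: apply the low-quarter distribution uniformity, DU = (mean of lowest quarter of readings / overall mean)*100.
sorted lowest 3 of 12: [22.0, 22.0, 22.1] -> mean = 22.0333 mm
overall mean = 26.2167 mm
DU = (22.0333/26.2167)*100 = 84.04 %
Therefore the distribution uniformity DU = 84.04 %.


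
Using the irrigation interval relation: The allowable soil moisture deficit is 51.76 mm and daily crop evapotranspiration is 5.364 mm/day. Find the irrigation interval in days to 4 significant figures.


Approach: apply the irrigation interval relation, interval = SMD / ETc.
interval = 51.76 / 5.364 = 9.650 days
Therefore the irrigation interval = 9.650 days.


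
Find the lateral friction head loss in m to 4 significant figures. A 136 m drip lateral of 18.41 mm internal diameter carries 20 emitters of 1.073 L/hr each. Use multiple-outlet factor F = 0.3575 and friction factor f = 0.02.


Approach: apply Darcy-Weisbach with the multiple-outlet F-factor, Q = n*q/(3600*1000) m^3/s; v = Q/A; hf = F*f*(L/D)*(v^2/(2g)).
Q = 20*1.073/(3600*1000) = 5.96111e-06 m^3/s
A = pi*(18.41e-3/2)^2 = 2.66194e-04 m^2, so v = Q/A = 0.0223939 m/s
hf = 0.3575*0.02*(136/0.01841)*(0.0223939^2/(2*9.81)) = 0.001350 m
Therefore the lateral friction head loss = 0.001350 m.


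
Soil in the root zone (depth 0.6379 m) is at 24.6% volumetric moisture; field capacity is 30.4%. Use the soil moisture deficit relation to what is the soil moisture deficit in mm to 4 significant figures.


Approach: apply the soil moisture deficit relation, SMD = (FC - theta)/100 * depth * 1000.
SMD = (30.4 - 24.6)/100 * 0.6379 * 1000 = 37.00 mm
Therefore the soil moisture deficit = 37.00 mm.


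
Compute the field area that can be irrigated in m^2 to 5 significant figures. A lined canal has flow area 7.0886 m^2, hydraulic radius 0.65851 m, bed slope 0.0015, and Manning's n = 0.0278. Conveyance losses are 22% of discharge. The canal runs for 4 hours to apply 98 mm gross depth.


Approach: apply Manning's equation with a conveyance and depth budget, Q = (1/n)*A*R^(2/3)*S^(1/2); Q_field = Q*(1-loss); Area = Q_field*t/(d/1000).
Step 1 — canal discharge (Manning's equation):
  Q = (1/0.0278) * 7.0886 * 0.65851^(2/3) * 0.0015^(1/2) = 7.474857 m^3/s
Step 2 — delivered flow: Q_field = 7.474857*(1 - 22/100) = 5.830388 m^3/s
Step 3 — volume delivered: V = 5.830388 * 4*3600 = 83957.59 m^3
Step 4 — area served: A = V / (depth/1000) = 83957.59 / 0.098 = 856710 m^2
Therefore the field area that can be irrigated = 856710 m^2.


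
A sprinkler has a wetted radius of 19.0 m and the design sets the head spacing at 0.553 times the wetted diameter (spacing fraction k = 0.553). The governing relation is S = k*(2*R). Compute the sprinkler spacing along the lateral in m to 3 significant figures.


S = 0.553 * (2 * 19.0) = 21.0 m
Therefore the sprinkler spacing along the lateral = 21.0 m.


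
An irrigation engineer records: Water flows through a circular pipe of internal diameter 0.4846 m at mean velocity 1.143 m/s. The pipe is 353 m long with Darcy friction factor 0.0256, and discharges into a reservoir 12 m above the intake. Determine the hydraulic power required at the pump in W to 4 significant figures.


Approach: apply continuity + Darcy-Weisbach + hydraulic power, Q = A*v; hf = f*(L/D)*(v^2/(2g)); H = static + hf; P = rho*g*Q*H.
Step 1 — flow rate (continuity, Q = A*v):
  A = pi*(0.4846/2)^2 = 0.184441 m^2
  Q = 0.184441 * 1.143 = 0.210816 m^3/s
Step 2 — friction head loss (Darcy-Weisbach):
  hf = 0.0256 * (353/0.4846) * (1.143^2 / (2*9.81))
  hf = 1.24172 m
Step 3 — total head: H = 12 + 1.24172 = 13.2417 m
Step 4 — hydraulic power (P = rho*g*Q*H):
  P = 1000 * 9.81 * 0.210816 * 13.2417 = 27390 W
Therefore the hydraulic power required at the pump = 27390 W.


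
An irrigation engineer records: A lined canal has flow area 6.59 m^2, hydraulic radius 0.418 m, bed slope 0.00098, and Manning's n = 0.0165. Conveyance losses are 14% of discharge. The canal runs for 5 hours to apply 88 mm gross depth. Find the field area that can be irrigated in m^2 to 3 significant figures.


Approach: apply Manning's equation with a conveyance and depth budget, Q = (1/n)*A*R^(2/3)*S^(1/2); Q_field = Q*(1-loss); Area = Q_field*t/(d/1000).
Step 1 — canal discharge (Manning's equation):
  Q = (1/0.0165) * 6.59 * 0.418^(2/3) * 0.00098^(1/2) = 6.9898 m^3/s
Step 2 — delivered flow: Q_field = 6.9898*(1 - 14/100) = 6.0112 m^3/s
Step 3 — volume delivered: V = 6.0112 * 5*3600 = 108200 m^3
Step 4 — area served: A = V / (depth/1000) = 108200 / 0.088 = 1230000 m^2
Therefore the field area that can be irrigated = 1230000 m^2.


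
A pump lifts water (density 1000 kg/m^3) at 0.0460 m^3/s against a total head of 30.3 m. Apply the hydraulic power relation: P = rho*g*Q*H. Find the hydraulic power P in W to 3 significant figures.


P = 1000 * 9.81 * 0.0460 * 30.3 = 13700 W
Therefore the hydraulic power P = 13700 W.


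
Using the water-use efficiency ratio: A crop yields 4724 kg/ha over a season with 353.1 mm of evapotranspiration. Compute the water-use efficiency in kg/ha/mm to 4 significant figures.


Approach: apply the water-use efficiency ratio, WUE = yield/ET.
WUE = 4724 / 353.1 = 13.38 kg/ha/mm
Therefore the water-use efficiency = 13.38 kg/ha/mm.


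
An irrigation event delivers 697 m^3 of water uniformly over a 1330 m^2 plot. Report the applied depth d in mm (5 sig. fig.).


Approach: apply depth from volume over area, d = (V/A)*1000.
d = (697 / 1330) * 1000 = 524.06 mm
Therefore the applied depth d = 524.06 mm.


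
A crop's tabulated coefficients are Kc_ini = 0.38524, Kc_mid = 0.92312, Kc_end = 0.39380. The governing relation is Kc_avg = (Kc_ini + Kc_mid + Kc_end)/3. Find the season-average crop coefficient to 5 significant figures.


Kc_avg = (0.38524 + 0.92312 + 0.39380)/3 = 0.56739
Therefore the season-average crop coefficient = 0.56739.


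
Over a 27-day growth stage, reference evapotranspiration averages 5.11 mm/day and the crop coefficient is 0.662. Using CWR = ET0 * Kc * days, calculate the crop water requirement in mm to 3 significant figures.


CWR = 5.11 * 0.662 * 27 = 91.3 mm
Therefore the crop water requirement = 91.3 mm.


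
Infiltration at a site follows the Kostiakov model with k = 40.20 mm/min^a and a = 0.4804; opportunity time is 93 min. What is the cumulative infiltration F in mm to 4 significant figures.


Approach: apply the Kostiakov infiltration equation, F = k*t^a.
F = 40.20 * 93^0.4804 = 354.7 mm
Therefore the cumulative infiltration F = 354.7 mm.


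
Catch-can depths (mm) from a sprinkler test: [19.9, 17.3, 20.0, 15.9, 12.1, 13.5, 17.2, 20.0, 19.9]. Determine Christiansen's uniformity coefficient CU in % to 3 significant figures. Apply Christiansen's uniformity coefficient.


Approach: apply Christiansen's uniformity coefficient, CU = (1 - mean_abs_deviation/mean)*100.
mean = 17.311 mm
mean |d_i - mean| = 2.3457 mm
CU = (1 - 2.3457/17.311)*100 = 86.4 %
Therefore Christiansen's uniformity coefficient CU = 86.4 %.


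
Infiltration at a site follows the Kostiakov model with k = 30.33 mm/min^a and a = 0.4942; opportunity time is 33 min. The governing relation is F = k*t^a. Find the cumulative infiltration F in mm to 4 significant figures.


F = 30.33 * 33^0.4942 = 170.7 mm
Therefore the cumulative infiltration F = 170.7 mm.


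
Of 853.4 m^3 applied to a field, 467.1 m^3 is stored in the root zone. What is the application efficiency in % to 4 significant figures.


Approach: apply the application efficiency ratio, Ea = (stored/applied)*100.
Ea = (467.1/853.4)*100 = 54.73 %
Therefore the application efficiency = 54.73 %.


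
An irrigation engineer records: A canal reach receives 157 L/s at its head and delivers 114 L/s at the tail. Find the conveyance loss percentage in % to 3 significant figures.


Approach: apply the conveyance loss ratio, loss% = ((Q_head - Q_tail)/Q_head)*100.
loss = ((157 - 114)/157)*100 = 27.4 %
Therefore the conveyance loss percentage = 27.4 %.


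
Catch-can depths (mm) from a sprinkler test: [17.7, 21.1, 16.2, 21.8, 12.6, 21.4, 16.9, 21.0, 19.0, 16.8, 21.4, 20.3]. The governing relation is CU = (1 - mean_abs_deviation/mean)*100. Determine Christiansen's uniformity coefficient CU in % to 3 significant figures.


mean = 18.850 mm
mean |d_i - mean| = 2.3417 mm
CU = (1 - 2.3417/18.850)*100 = 87.6 %
Therefore Christiansen's uniformity coefficient CU = 87.6 %.


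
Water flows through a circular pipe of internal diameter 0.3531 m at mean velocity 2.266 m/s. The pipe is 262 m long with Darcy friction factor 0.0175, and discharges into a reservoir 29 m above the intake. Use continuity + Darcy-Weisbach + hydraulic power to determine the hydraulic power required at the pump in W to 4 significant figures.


Approach: apply continuity + Darcy-Weisbach + hydraulic power, Q = A*v; hf = f*(L/D)*(v^2/(2g)); H = static + hf; P = rho*g*Q*H.
Step 1 — flow rate (continuity, Q = A*v):
  A = pi*(0.3531/2)^2 = 0.0979231 m^2
  Q = 0.0979231 * 2.266 = 0.221894 m^3/s
Step 2 — friction head loss (Darcy-Weisbach):
  hf = 0.0175 * (262/0.3531) * (2.266^2 / (2*9.81))
  hf = 3.39831 m
Step 3 — total head: H = 29 + 3.39831 = 32.3983 m
Step 4 — hydraulic power (P = rho*g*Q*H):
  P = 1000 * 9.81 * 0.221894 * 32.3983 = 70520 W
Therefore the hydraulic power required at the pump = 70520 W.


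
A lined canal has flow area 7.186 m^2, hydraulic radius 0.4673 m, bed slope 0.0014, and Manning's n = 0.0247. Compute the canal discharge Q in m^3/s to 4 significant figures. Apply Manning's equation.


Approach: apply Manning's equation, Q = (1/n)*A*R^(2/3)*S^(1/2).
Q = (1/0.0247) * 7.186 * 0.4673^(2/3) * 0.0014^(1/2) = 6.555 m^3/s
Therefore the canal discharge Q = 6.555 m^3/s.


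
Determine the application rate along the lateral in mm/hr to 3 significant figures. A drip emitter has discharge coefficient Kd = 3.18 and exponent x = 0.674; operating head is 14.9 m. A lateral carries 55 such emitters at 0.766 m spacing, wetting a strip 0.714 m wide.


Approach: apply the emitter equation with a lateral mass balance, q = Kd*h^x; Q = n*q; rate = Q/(n*spacing*width).
Step 1 — single emitter flow (q = Kd*h^x):
  q = 3.18 * 14.9^0.674 = 19.641 L/hr
Step 2 — total lateral flow: Q = 55 * 19.641 = 1080.2 L/hr
Step 3 — wetted area: A = 55 * 0.766 * 0.714 = 30.081 m^2
Step 4 — application rate: Q/A = 1080.2/30.081 = 35.9 mm/hr
Therefore the application rate along the lateral = 35.9 mm/hr.


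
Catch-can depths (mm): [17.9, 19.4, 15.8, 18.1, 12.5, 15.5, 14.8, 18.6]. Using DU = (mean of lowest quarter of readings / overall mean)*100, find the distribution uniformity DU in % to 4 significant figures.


sorted lowest 2 of 8: [12.5, 14.8] -> mean = 13.6500 mm
overall mean = 16.5750 mm
DU = (13.6500/16.5750)*100 = 82.35 %
Therefore the distribution uniformity DU = 82.35 %.


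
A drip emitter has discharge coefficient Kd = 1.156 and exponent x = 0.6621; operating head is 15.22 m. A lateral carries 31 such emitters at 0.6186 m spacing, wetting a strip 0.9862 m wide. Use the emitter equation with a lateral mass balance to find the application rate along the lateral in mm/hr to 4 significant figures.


Approach: apply the emitter equation with a lateral mass balance, q = Kd*h^x; Q = n*q; rate = Q/(n*spacing*width).
Step 1 — single emitter flow (q = Kd*h^x):
  q = 1.156 * 15.22^0.6621 = 7.01188 L/hr
Step 2 — total lateral flow: Q = 31 * 7.01188 = 217.368 L/hr
Step 3 — wetted area: A = 31 * 0.6186 * 0.9862 = 18.9120 m^2
Step 4 — application rate: Q/A = 217.368/18.9120 = 11.49 mm/hr
Therefore the application rate along the lateral = 11.49 mm/hr.


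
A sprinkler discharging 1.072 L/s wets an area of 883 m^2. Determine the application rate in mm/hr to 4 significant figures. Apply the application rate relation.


Approach: apply the application rate relation, rate = (Q/A)*3600.
rate = (1.072 / 883) * 3600 = 4.371 mm/hr
Therefore the application rate = 4.371 mm/hr.


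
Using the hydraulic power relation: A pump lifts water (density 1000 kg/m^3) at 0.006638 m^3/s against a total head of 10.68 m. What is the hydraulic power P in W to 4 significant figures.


Approach: apply the hydraulic power relation, P = rho*g*Q*H.
P = 1000 * 9.81 * 0.006638 * 10.68 = 695.5 W
Therefore the hydraulic power P = 695.5 W.


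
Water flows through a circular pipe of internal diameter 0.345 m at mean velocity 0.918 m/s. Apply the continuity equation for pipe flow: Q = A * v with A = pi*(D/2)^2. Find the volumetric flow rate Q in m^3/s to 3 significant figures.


A = pi*(0.345/2)^2 = 0.093482 m^2
Q = 0.093482 * 0.918 = 0.0858 m^3/s
Therefore the volumetric flow rate Q = 0.0858 m^3/s.


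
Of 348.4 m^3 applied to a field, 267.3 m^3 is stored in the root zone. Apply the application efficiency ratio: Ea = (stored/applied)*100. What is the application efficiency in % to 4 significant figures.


Ea = (267.3/348.4)*100 = 76.72 %
Therefore the application efficiency = 76.72 %.


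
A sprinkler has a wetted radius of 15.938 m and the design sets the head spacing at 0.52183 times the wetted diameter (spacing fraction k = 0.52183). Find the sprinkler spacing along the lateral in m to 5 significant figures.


Approach: apply the sprinkler spacing rule (spacing as a fraction of wetted diameter), S = k*(2*R).
S = 0.52183 * (2 * 15.938) = 16.634 m
Therefore the sprinkler spacing along the lateral = 16.634 m.


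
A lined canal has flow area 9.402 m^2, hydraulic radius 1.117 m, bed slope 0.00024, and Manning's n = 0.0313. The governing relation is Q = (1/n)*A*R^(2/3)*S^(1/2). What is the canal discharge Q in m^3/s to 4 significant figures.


Q = (1/0.0313) * 9.402 * 1.117^(2/3) * 0.00024^(1/2) = 5.010 m^3/s
Therefore the canal discharge Q = 5.010 m^3/s.


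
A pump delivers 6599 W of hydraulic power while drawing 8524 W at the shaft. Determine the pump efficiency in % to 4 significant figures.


Approach: apply the efficiency ratio, eta = (P_out/P_in)*100.
eta = (6599 / 8524) * 100 = 77.42 %
Therefore the pump efficiency = 77.42 %.


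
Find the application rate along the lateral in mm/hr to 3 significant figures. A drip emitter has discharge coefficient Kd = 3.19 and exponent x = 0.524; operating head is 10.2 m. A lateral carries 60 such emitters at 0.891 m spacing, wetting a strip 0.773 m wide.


Approach: apply the emitter equation with a lateral mass balance, q = Kd*h^x; Q = n*q; rate = Q/(n*spacing*width).
Step 1 — single emitter flow (q = Kd*h^x):
  q = 3.19 * 10.2^0.524 = 10.772 L/hr
Step 2 — total lateral flow: Q = 60 * 10.772 = 646.32 L/hr
Step 3 — wetted area: A = 60 * 0.891 * 0.773 = 41.325 m^2
Step 4 — application rate: Q/A = 646.32/41.325 = 15.6 mm/hr
Therefore the application rate along the lateral = 15.6 mm/hr.


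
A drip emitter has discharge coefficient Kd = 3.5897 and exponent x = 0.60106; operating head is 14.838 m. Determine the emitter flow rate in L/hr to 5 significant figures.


Approach: apply the emitter characteristic equation, q = Kd * h^x.
q = 3.5897 * 14.838^0.60106 = 18.160 L/hr
Therefore the emitter flow rate = 18.160 L/hr.


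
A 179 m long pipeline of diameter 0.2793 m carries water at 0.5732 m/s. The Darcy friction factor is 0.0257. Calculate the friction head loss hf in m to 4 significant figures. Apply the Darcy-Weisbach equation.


Approach: apply the Darcy-Weisbach equation, hf = f*(L/D)*(v^2/(2g)).
hf = 0.0257 * (179/0.2793) * (0.5732^2 / (2*9.81))
hf = 0.2758 m
Therefore the friction head loss hf = 0.2758 m.


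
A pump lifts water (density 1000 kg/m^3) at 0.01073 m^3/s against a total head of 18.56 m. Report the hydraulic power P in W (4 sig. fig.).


Approach: apply the hydraulic power relation, P = rho*g*Q*H.
P = 1000 * 9.81 * 0.01073 * 18.56 = 1954 W
Therefore the hydraulic power P = 1954 W.


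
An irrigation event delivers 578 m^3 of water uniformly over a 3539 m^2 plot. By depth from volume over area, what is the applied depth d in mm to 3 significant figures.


Approach: apply depth from volume over area, d = (V/A)*1000.
d = (578 / 3539) * 1000 = 163 mm
Therefore the applied depth d = 163 mm.


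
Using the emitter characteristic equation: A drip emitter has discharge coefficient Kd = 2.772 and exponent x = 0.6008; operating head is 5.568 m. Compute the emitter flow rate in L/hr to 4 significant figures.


Approach: apply the emitter characteristic equation, q = Kd * h^x.
q = 2.772 * 5.568^0.6008 = 7.777 L/hr
Therefore the emitter flow rate = 7.777 L/hr.


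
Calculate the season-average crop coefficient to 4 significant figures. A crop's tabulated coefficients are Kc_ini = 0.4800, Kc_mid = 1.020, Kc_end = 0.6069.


Approach: apply a simple seasonal average, Kc_avg = (Kc_ini + Kc_mid + Kc_end)/3.
Kc_avg = (0.4800 + 1.020 + 0.6069)/3 = 0.7023
Therefore the season-average crop coefficient = 0.7023.


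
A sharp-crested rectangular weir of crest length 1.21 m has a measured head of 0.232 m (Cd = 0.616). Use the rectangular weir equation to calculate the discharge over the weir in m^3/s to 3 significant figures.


Approach: apply the rectangular weir equation, Q = (2/3)*Cd*L*sqrt(2g)*H^1.5.
Q = (2/3)*0.616*1.21*sqrt(2*9.81)*0.232^1.5 = 0.246 m^3/s
Therefore the discharge over the weir = 0.246 m^3/s.
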